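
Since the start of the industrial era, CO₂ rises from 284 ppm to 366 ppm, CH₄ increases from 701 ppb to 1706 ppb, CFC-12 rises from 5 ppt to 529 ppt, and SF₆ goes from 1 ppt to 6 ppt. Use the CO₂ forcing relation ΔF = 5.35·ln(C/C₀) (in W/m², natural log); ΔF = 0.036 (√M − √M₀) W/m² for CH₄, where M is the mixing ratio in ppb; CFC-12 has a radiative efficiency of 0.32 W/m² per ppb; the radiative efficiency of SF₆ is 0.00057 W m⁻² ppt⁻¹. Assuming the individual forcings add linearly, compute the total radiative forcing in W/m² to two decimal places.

CO₂: 5.35 × ln(366/284) = 5.35 × ln(1.28873) = 5.35 × 0.25366 = 1.3571 W/m².
CH₄: 0.036 × (√1706 − √701) = 0.036 × (41.3038 − 26.4764) = 0.036 × 14.8274 = 0.5338 W/m².
CFC-12: Δ = 529 − 5 = 524 ppt = 0.524 ppb; ΔF = 0.32 × 0.524 = 0.1677 W/m².
SF₆: ΔF = 0.00057 × (6 − 1) = 0.00057 × 5 = 0.0029 W/m².
Total ΔF = 1.3571 + 0.5338 + 0.1677 + 0.0029 = 2.0615 W/m².

ΔF = 2.06 W/m²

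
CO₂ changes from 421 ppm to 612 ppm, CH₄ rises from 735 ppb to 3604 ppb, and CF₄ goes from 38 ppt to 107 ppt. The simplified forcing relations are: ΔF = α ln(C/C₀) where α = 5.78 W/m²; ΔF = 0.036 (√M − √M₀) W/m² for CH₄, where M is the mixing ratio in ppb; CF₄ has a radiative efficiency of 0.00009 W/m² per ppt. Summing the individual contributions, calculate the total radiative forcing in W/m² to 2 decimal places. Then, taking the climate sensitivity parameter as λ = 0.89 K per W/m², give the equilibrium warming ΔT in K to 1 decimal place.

CO₂: 5.78 × ln(612/421) = 5.78 × ln(1.45368) = 5.78 × 0.37410 = 2.1623 W/m².
CH₄: 0.036 × (√3604 − √735) = 0.036 × (60.0333 − 27.1109) = 0.036 × 32.9224 = 1.1852 W/m².
CF₄: ΔF = 0.00009 × (107 − 38) = 0.00009 × 69 = 0.0062 W/m².
Total ΔF = 2.1623 + 1.1852 + 0.0062 = 3.3537 W/m².
ΔT = λ ΔF = 0.89 × 3.35 = 2.9815 K.

ΔF = 3.35 W/m²; ΔT = 3.0 K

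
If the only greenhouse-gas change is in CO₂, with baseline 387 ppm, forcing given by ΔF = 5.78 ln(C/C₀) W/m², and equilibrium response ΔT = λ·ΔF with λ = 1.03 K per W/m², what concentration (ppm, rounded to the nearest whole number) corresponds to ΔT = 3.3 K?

C ≈ 674 ppm

Required forcing: ΔF = ΔT/λ = 3.3/1.03 = 3.2039 W/m².
Then ln(C/387) = ΔF/5.78 = 3.2039/5.78 = 0.55431.
So C = 387 × e^0.55431 = 387 × 1.74074 = 673.67 ppm.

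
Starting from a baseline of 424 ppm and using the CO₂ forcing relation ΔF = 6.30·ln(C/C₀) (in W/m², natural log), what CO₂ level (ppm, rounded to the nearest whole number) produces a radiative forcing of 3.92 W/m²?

C ≈ 790 ppm

Set 6.30 ln(C/424) = 3.92, so ln(C/424) = 3.92/6.30 = 0.62222.
Then C/424 = e^0.62222 = 1.86306, giving C = 424 × 1.86306 = 789.94 ppm.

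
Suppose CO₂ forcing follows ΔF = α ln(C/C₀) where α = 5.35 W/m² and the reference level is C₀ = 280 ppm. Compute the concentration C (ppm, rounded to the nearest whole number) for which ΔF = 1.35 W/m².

Set 5.35 ln(C/280) = 1.35, so ln(C/280) = 1.35/5.35 = 0.25234.
Then C/280 = e^0.25234 = 1.28703, giving C = 280 × 1.28703 = 360.37 ppm.

C ≈ 360 ppm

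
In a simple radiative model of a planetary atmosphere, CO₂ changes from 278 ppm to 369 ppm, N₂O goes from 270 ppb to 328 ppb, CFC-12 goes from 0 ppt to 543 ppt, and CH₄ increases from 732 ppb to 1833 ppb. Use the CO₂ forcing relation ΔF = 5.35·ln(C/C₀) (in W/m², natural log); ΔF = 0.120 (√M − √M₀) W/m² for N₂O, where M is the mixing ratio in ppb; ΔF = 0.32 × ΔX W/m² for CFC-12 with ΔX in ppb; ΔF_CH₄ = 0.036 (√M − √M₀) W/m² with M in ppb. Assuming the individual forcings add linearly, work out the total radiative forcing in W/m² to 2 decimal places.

ΔF = 2.46 W/m²

CO₂: 5.35 × ln(369/278) = 5.35 × ln(1.32734) = 5.35 × 0.28318 = 1.5150 W/m².
N₂O: 0.120 × (√328 − √270) = 0.120 × (18.1108 − 16.4317) = 0.120 × 1.6791 = 0.2015 W/m².
CFC-12: Δ = 543 − 0 = 543 ppt = 0.543 ppb; ΔF = 0.32 × 0.543 = 0.1738 W/m².
CH₄: 0.036 × (√1833 − √732) = 0.036 × (42.8135 − 27.0555) = 0.036 × 15.7580 = 0.5673 W/m².
Total ΔF = 1.5150 + 0.2015 + 0.1738 + 0.5673 = 2.4576 W/m².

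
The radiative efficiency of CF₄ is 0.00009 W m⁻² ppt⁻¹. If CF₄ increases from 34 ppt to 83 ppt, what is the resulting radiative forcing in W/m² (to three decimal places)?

ΔF = 0.004 W/m²

CF₄: ΔF = 0.00009 × (83 − 34) = 0.00009 × 49 = 0.0044 W/m².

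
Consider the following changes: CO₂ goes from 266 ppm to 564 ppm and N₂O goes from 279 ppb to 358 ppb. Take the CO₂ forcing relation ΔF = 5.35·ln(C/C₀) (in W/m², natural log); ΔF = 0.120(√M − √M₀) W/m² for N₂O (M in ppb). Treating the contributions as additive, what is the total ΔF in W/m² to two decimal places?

ΔF = 4.29 W/m²

CO₂: 5.35 × ln(564/266) = 5.35 × ln(2.12030) = 5.35 × 0.75156 = 4.0208 W/m².
N₂O: 0.120 × (√358 − √279) = 0.120 × (18.9209 − 16.7033) = 0.120 × 2.2176 = 0.2661 W/m².
Total ΔF = 4.0208 + 0.2661 = 4.2869 W/m².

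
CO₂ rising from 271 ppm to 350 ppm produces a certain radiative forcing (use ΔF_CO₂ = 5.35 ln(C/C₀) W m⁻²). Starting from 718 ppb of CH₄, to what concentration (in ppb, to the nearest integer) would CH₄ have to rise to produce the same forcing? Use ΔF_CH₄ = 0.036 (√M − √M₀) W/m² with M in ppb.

M ≈ 4201 ppb

CO₂ forcing: 5.35 × ln(350/271) = 5.35 × 0.255814 = 1.36860 W/m².
Set 0.036(√M − √718) = 1.36860: √M = 1.36860/0.036 + √718 = 38.0167 + 26.7955 = 64.8122.
M = (64.8122)² = 4200.62 ppb.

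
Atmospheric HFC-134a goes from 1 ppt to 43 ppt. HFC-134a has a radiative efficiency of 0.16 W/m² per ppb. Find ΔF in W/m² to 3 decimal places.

HFC-134a: Δ = 43 − 1 = 42 ppt = 0.042 ppb; ΔF = 0.16 × 0.042 = 0.0067 W/m².

ΔF = 0.007 W/m²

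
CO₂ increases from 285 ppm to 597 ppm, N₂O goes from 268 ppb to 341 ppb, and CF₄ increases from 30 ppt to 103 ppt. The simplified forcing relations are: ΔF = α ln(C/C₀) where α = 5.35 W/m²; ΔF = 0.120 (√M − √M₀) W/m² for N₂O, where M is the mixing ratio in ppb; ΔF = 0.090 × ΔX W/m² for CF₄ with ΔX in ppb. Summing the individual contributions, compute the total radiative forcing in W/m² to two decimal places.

ΔF = 4.21 W/m²

CO₂: 5.35 × ln(597/285) = 5.35 × ln(2.09474) = 5.35 × 0.73943 = 3.9560 W/m².
N₂O: 0.120 × (√341 − √268) = 0.120 × (18.4662 − 16.3707) = 0.120 × 2.0955 = 0.2515 W/m².
CF₄: Δ = 103 − 30 = 73 ppt = 0.073 ppb; ΔF = 0.090 × 0.073 = 0.0066 W/m².
Total ΔF = 3.9560 + 0.2515 + 0.0066 = 4.2141 W/m².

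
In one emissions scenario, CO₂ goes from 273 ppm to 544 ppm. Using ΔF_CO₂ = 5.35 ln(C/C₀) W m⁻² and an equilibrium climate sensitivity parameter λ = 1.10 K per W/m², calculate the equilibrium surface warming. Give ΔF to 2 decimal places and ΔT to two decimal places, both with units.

ΔF = 3.69 W/m²; ΔT = 4.06 K

CO₂: 5.35 × ln(544/273) = 5.35 × ln(1.99267) = 5.35 × 0.68948 = 3.6887 W/m².
ΔT = λ ΔF = 1.10 × 3.69 = 4.0590 K.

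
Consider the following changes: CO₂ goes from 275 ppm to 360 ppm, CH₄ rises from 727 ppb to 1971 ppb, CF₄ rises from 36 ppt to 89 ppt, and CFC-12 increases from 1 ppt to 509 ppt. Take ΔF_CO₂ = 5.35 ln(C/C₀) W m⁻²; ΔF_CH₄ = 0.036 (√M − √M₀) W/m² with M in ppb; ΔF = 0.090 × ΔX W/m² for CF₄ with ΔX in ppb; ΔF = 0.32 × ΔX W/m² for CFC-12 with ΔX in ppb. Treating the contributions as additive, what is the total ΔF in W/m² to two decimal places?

ΔF = 2.24 W/m²

CO₂: 5.35 × ln(360/275) = 5.35 × ln(1.30909) = 5.35 × 0.26933 = 1.4409 W/m².
CH₄: 0.036 × (√1971 − √727) = 0.036 × (44.3959 − 26.9629) = 0.036 × 17.4330 = 0.6276 W/m².
CF₄: Δ = 89 − 36 = 53 ppt = 0.053 ppb; ΔF = 0.090 × 0.053 = 0.0048 W/m².
CFC-12: Δ = 509 − 1 = 508 ppt = 0.508 ppb; ΔF = 0.32 × 0.508 = 0.1626 W/m².
Total ΔF = 1.4409 + 0.6276 + 0.0048 + 0.1626 = 2.2359 W/m².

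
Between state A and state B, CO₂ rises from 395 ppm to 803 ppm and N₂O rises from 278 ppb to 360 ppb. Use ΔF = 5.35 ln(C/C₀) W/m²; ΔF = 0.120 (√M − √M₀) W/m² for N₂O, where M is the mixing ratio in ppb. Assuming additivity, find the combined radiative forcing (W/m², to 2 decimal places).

CO₂: 5.35 × ln(803/395) = 5.35 × ln(2.03291) = 5.35 × 0.70947 = 3.7957 W/m².
N₂O: 0.120 × (√360 − √278) = 0.120 × (18.9737 − 16.6733) = 0.120 × 2.3004 = 0.2760 W/m².
Total ΔF = 3.7957 + 0.2760 = 4.0717 W/m².

ΔF = 4.07 W/m²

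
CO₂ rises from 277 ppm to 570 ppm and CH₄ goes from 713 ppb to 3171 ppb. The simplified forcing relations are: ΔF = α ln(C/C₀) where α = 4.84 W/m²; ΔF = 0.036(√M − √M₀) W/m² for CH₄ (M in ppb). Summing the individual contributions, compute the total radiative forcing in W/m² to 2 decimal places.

ΔF = 4.56 W/m²

CO₂: 4.84 × ln(570/277) = 4.84 × ln(2.05776) = 4.84 × 0.72162 = 3.4926 W/m².
CH₄: 0.036 × (√3171 − √713) = 0.036 × (56.3116 − 26.7021) = 0.036 × 29.6095 = 1.0659 W/m².
Total ΔF = 3.4926 + 1.0659 = 4.5585 W/m².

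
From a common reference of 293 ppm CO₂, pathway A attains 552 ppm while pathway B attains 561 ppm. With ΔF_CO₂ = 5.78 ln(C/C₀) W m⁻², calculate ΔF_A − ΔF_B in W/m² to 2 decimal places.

ΔF_A − ΔF_B = -0.09 W/m²

ΔF_A = 5.78 ln(552/293) = 5.78 × 0.63338 = 3.6609 W/m².
ΔF_B = 5.78 ln(561/293) = 5.78 × 0.64955 = 3.7544 W/m².
Difference: 3.6609 − 3.7544 = -0.0935 W/m².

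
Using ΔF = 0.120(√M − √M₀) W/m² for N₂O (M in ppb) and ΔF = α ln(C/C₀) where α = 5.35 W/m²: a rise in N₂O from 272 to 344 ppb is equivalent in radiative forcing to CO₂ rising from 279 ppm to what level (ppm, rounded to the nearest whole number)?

N₂O forcing: 0.120 × (√344 − √272) = 0.120 × (18.5472 − 16.4924) = 0.120 × 2.0548 = 0.24658 W/m².
Set 5.35 ln(C/279) = 0.24658: ln(C/279) = 0.24658/5.35 = 0.04609, so C = 279 × e^0.04609 = 279 × 1.04717 = 292.16 ppm.

C ≈ 292 ppm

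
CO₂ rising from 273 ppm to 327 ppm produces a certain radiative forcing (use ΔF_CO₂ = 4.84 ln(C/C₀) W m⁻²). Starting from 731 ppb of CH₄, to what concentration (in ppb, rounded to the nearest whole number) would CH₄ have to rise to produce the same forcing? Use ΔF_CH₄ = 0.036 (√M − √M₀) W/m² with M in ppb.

M ≈ 2632 ppb

CO₂ forcing: 4.84 × ln(327/273) = 4.84 × 0.180488 = 0.87356 W/m².
Set 0.036(√M − √731) = 0.87356: √M = 0.87356/0.036 + √731 = 24.2656 + 27.0370 = 51.3026.
M = (51.3026)² = 2631.96 ppb.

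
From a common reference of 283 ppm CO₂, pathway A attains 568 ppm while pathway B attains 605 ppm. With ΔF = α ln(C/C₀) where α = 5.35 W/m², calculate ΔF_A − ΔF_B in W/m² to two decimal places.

ΔF_A − ΔF_B = -0.34 W/m²

ΔF_A = 5.35 ln(568/283) = 5.35 × 0.69667 = 3.7272 W/m².
ΔF_B = 5.35 ln(605/283) = 5.35 × 0.75978 = 4.0648 W/m².
Difference: 3.7272 − 4.0648 = -0.3376 W/m².
(Equivalently, ΔF_A − ΔF_B = 5.35 ln(568/605) = 5.35 × -0.06311 = -0.3376 W/m².)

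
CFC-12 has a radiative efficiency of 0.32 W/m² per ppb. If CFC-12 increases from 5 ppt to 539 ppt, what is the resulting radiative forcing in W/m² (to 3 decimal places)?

CFC-12: Δ = 539 − 5 = 534 ppt = 0.534 ppb; ΔF = 0.32 × 0.534 = 0.1709 W/m².

ΔF = 0.171 W/m²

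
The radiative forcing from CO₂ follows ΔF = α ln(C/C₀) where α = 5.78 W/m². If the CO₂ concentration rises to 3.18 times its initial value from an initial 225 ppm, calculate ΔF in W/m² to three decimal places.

ΔF = 6.687 W/m²

Because the forcing depends only on the ratio C/C₀, the initial concentration does not enter.
ΔF = 5.78 × ln(3.18) = 5.78 × 1.15688 = 6.6868 W/m².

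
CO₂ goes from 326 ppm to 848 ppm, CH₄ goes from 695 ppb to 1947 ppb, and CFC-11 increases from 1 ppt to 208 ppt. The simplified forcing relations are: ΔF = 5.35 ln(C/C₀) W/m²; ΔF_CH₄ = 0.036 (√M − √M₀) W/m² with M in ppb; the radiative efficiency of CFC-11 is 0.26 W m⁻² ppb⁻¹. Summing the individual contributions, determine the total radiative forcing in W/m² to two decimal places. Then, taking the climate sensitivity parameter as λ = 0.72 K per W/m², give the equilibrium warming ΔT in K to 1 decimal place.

ΔF = 5.81 W/m²; ΔT = 4.2 K

CO₂: 5.35 × ln(848/326) = 5.35 × ln(2.60123) = 5.35 × 0.95598 = 5.1145 W/m².
CH₄: 0.036 × (√1947 − √695) = 0.036 × (44.1248 − 26.3629) = 0.036 × 17.7619 = 0.6394 W/m².
CFC-11: Δ = 208 − 1 = 207 ppt = 0.207 ppb; ΔF = 0.26 × 0.207 = 0.0538 W/m².
Total ΔF = 5.1145 + 0.6394 + 0.0538 = 5.8077 W/m².
ΔT = λ ΔF = 0.72 × 5.81 = 4.1832 K.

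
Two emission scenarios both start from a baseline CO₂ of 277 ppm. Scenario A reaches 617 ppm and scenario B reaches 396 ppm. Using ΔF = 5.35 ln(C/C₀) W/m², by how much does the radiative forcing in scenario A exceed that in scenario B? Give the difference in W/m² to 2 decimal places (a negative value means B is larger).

ΔF_A = 5.35 ln(617/277) = 5.35 × 0.80085 = 4.2845 W/m².
ΔF_B = 5.35 ln(396/277) = 5.35 × 0.35740 = 1.9121 W/m².
Difference: 4.2845 − 1.9121 = 2.3724 W/m².

ΔF_A − ΔF_B = 2.37 W/m²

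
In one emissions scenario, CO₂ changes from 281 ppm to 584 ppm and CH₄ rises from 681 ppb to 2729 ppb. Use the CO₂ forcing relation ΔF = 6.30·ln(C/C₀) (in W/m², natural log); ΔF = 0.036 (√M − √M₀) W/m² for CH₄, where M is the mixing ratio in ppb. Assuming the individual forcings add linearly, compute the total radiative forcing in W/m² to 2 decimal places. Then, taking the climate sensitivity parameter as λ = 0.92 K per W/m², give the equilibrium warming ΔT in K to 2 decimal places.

CO₂: 6.30 × ln(584/281) = 6.30 × ln(2.07829) = 6.30 × 0.73155 = 4.6088 W/m².
CH₄: 0.036 × (√2729 − √681) = 0.036 × (52.2398 − 26.0960) = 0.036 × 26.1438 = 0.9412 W/m².
Total ΔF = 4.6088 + 0.9412 = 5.5500 W/m².
ΔT = λ ΔF = 0.92 × 5.55 = 5.1060 K.

ΔF = 5.55 W/m²; ΔT = 5.11 K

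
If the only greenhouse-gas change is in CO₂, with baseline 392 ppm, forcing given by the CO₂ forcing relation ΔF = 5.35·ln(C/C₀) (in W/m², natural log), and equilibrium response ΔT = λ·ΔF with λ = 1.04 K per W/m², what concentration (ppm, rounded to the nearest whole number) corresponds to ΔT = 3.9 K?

Required forcing: ΔF = ΔT/λ = 3.9/1.04 = 3.7500 W/m².
Then ln(C/392) = ΔF/5.35 = 3.7500/5.35 = 0.70093.
So C = 392 × e^0.70093 = 392 × 2.01563 = 790.13 ppm.

C ≈ 790 ppm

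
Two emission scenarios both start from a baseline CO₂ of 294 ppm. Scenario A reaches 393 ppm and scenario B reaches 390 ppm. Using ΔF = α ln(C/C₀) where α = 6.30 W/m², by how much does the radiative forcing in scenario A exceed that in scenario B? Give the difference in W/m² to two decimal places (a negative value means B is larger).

ΔF_A − ΔF_B = 0.05 W/m²

ΔF_A = 6.30 ln(393/294) = 6.30 × 0.29023 = 1.8284 W/m².
ΔF_B = 6.30 ln(390/294) = 6.30 × 0.28257 = 1.7802 W/m².
Difference: 1.8284 − 1.7802 = 0.0482 W/m².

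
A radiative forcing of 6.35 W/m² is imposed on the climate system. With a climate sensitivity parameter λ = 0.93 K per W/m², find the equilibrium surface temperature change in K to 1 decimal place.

ΔT = 5.9 K

ΔT = λ ΔF = 0.93 × 6.35 = 5.9055 K.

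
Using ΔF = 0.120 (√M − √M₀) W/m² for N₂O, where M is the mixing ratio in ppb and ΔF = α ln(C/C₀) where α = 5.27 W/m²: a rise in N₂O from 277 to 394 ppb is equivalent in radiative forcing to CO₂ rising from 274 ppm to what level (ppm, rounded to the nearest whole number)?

N₂O forcing: 0.120 × (√394 − √277) = 0.120 × (19.8494 − 16.6433) = 0.120 × 3.2061 = 0.38473 W/m².
Set 5.27 ln(C/274) = 0.38473: ln(C/274) = 0.38473/5.27 = 0.07300, so C = 274 × e^0.07300 = 274 × 1.07573 = 294.75 ppm.

C ≈ 295 ppm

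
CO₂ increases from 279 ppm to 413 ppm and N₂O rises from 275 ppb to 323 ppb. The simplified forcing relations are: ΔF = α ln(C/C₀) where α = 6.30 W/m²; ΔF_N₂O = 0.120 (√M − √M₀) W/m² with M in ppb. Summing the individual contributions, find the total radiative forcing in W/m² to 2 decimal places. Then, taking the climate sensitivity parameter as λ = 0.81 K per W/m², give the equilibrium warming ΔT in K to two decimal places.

ΔF = 2.64 W/m²; ΔT = 2.14 K

CO₂: 6.30 × ln(413/279) = 6.30 × ln(1.48029) = 6.30 × 0.39224 = 2.4711 W/m².
N₂O: 0.120 × (√323 − √275) = 0.120 × (17.9722 − 16.5831) = 0.120 × 1.3891 = 0.1667 W/m².
Total ΔF = 2.4711 + 0.1667 = 2.6378 W/m².
ΔT = λ ΔF = 0.81 × 2.64 = 2.1384 K.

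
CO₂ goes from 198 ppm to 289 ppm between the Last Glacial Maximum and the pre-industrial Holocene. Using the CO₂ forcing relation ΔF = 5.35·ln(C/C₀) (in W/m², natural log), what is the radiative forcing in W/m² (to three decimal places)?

CO₂ absorption bands are partially saturated, so forcing scales with the logarithm of the concentration ratio.
CO₂: 5.35 × ln(289/198) = 5.35 × ln(1.45960) = 5.35 × 0.37816 = 2.0232 W/m².

ΔF = 2.023 W/m²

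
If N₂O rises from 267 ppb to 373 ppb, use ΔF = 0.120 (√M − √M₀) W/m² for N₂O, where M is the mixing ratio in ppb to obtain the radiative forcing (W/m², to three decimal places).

N₂O: 0.120 × (√373 − √267) = 0.120 × (19.3132 − 16.3401) = 0.120 × 2.9731 = 0.3568 W/m².

ΔF = 0.357 W/m²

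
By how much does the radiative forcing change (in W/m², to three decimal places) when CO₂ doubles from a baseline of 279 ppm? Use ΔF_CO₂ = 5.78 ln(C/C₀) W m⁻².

Because the forcing depends only on the ratio C/C₀, the initial concentration does not enter.
ΔF = 5.78 × ln(2) = 5.78 × 0.69315 = 4.0064 W/m².

ΔF = 4.006 W/m²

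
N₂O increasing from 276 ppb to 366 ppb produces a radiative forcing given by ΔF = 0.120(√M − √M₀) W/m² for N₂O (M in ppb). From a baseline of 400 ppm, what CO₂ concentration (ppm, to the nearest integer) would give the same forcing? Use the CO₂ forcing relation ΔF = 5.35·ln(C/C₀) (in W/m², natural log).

N₂O forcing: 0.120 × (√366 − √276) = 0.120 × (19.1311 − 16.6132) = 0.120 × 2.5179 = 0.30215 W/m².
Set 5.35 ln(C/400) = 0.30215: ln(C/400) = 0.30215/5.35 = 0.05648, so C = 400 × e^0.05648 = 400 × 1.05811 = 423.24 ppm.

C ≈ 423 ppm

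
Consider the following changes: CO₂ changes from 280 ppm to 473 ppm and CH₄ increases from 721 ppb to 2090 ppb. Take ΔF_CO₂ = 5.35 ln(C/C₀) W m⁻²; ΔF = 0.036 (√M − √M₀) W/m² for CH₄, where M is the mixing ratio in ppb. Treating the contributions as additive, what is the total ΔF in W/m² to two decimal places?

ΔF = 3.48 W/m²

CO₂: 5.35 × ln(473/280) = 5.35 × ln(1.68929) = 5.35 × 0.52431 = 2.8051 W/m².
CH₄: 0.036 × (√2090 − √721) = 0.036 × (45.7165 − 26.8514) = 0.036 × 18.8651 = 0.6791 W/m².
Total ΔF = 2.8051 + 0.6791 = 3.4842 W/m².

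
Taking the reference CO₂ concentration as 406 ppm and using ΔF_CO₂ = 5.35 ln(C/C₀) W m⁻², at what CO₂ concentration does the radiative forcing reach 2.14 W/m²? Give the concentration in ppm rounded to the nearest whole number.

C ≈ 606 ppm

Set 5.35 ln(C/406) = 2.14, so ln(C/406) = 2.14/5.35 = 0.40000.
Then C/406 = e^0.40000 = 1.49182, giving C = 406 × 1.49182 = 605.68 ppm.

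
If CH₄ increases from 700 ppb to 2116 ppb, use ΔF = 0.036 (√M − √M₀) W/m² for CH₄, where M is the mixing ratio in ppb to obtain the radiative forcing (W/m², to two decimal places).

ΔF = 0.70 W/m²

CH₄: 0.036 × (√2116 − √700) = 0.036 × (46.0000 − 26.4575) = 0.036 × 19.5425 = 0.7035 W/m².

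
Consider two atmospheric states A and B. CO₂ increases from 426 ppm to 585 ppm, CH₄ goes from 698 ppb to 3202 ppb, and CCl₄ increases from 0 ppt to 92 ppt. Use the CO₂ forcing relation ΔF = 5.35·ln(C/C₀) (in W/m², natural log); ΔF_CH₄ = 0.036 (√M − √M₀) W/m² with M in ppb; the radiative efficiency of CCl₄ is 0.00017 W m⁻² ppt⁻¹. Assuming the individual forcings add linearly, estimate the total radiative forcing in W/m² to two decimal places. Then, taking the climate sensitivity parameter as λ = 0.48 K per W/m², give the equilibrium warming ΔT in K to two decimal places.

ΔF = 2.80 W/m²; ΔT = 1.34 K

CO₂: 5.35 × ln(585/426) = 5.35 × ln(1.37324) = 5.35 × 0.31717 = 1.6969 W/m².
CH₄: 0.036 × (√3202 − √698) = 0.036 × (56.5862 − 26.4197) = 0.036 × 30.1665 = 1.0860 W/m².
CCl₄: ΔF = 0.00017 × (92 − 0) = 0.00017 × 92 = 0.0156 W/m².
Total ΔF = 1.6969 + 1.0860 + 0.0156 = 2.7985 W/m².
ΔT = λ ΔF = 0.48 × 2.80 = 1.3440 K.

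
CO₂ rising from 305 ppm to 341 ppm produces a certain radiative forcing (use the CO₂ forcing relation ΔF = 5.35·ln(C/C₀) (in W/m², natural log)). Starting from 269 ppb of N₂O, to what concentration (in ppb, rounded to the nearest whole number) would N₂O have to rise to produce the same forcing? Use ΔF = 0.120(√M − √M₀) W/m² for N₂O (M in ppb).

CO₂ forcing: 5.35 × ln(341/305) = 5.35 × 0.111571 = 0.59690 W/m².
Set 0.120(√M − √269) = 0.59690: √M = 0.59690/0.120 + √269 = 4.9742 + 16.4012 = 21.3754.
M = (21.3754)² = 456.91 ppb.

M ≈ 457 ppb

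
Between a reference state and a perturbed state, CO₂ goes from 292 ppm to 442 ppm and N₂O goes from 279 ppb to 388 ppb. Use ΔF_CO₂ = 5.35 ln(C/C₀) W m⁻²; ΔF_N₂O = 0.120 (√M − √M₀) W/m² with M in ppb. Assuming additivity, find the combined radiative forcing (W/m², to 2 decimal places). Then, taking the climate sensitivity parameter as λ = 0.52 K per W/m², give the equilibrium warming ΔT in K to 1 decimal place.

CO₂: 5.35 × ln(442/292) = 5.35 × ln(1.51370) = 5.35 × 0.41456 = 2.2179 W/m².
N₂O: 0.120 × (√388 − √279) = 0.120 × (19.6977 − 16.7033) = 0.120 × 2.9944 = 0.3593 W/m².
Total ΔF = 2.2179 + 0.3593 = 2.5772 W/m².
ΔT = λ ΔF = 0.52 × 2.58 = 1.3416 K.

ΔF = 2.58 W/m²; ΔT = 1.3 K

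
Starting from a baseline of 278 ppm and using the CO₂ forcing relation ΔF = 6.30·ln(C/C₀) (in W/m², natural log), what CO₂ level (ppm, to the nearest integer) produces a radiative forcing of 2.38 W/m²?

C ≈ 406 ppm

Set 6.30 ln(C/278) = 2.38, so ln(C/278) = 2.38/6.30 = 0.37778.
Then C/278 = e^0.37778 = 1.45904, giving C = 278 × 1.45904 = 405.61 ppm.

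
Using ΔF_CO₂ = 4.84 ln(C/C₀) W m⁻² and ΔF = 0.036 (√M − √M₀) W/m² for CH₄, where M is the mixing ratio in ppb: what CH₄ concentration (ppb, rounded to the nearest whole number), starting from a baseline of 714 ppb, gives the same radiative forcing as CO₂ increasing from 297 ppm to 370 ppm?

CO₂ forcing: 4.84 × ln(370/297) = 4.84 × 0.219771 = 1.06369 W/m².
Set 0.036(√M − √714) = 1.06369: √M = 1.06369/0.036 + √714 = 29.5469 + 26.7208 = 56.2677.
M = (56.2677)² = 3166.05 ppb.

M ≈ 3166 ppb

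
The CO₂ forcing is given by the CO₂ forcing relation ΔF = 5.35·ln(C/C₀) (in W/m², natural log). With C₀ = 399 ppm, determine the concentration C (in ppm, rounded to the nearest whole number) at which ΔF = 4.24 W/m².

Set 5.35 ln(C/399) = 4.24, so ln(C/399) = 4.24/5.35 = 0.79252.
Then C/399 = e^0.79252 = 2.20896, giving C = 399 × 2.20896 = 881.38 ppm.

C ≈ 881 ppm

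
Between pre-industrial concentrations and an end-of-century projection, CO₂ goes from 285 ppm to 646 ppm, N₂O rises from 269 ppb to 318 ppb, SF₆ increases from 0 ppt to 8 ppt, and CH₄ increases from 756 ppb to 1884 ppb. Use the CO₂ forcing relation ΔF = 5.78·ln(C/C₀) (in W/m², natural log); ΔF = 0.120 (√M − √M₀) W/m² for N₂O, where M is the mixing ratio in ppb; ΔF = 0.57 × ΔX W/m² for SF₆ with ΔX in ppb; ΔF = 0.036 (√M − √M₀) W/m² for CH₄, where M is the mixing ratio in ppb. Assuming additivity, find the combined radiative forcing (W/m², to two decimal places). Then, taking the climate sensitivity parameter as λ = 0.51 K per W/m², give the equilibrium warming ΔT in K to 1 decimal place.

ΔF = 5.48 W/m²; ΔT = 2.8 K

CO₂: 5.78 × ln(646/285) = 5.78 × ln(2.26667) = 5.78 × 0.81831 = 4.7298 W/m².
N₂O: 0.120 × (√318 − √269) = 0.120 × (17.8326 − 16.4012) = 0.120 × 1.4314 = 0.1718 W/m².
SF₆: Δ = 8 − 0 = 8 ppt = 0.008 ppb; ΔF = 0.57 × 0.008 = 0.0046 W/m².
CH₄: 0.036 × (√1884 − √756) = 0.036 × (43.4051 − 27.4955) = 0.036 × 15.9096 = 0.5727 W/m².
Total ΔF = 4.7298 + 0.1718 + 0.0046 + 0.5727 = 5.4789 W/m².
ΔT = λ ΔF = 0.51 × 5.48 = 2.7948 K.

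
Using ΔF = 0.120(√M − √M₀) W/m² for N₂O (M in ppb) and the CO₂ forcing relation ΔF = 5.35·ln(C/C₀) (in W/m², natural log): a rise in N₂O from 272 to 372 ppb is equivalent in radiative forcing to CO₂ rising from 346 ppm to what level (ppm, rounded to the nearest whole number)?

N₂O forcing: 0.120 × (√372 − √272) = 0.120 × (19.2873 − 16.4924) = 0.120 × 2.7949 = 0.33539 W/m².
Set 5.35 ln(C/346) = 0.33539: ln(C/346) = 0.33539/5.35 = 0.06269, so C = 346 × e^0.06269 = 346 × 1.06470 = 368.39 ppm.

C ≈ 368 ppm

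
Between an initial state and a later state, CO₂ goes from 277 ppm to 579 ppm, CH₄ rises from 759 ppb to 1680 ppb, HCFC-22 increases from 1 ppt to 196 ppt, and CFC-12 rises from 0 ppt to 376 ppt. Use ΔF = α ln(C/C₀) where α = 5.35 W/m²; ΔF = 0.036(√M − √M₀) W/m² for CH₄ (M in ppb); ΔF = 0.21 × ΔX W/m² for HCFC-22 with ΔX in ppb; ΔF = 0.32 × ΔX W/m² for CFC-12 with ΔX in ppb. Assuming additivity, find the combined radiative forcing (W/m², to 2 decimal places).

ΔF = 4.59 W/m²

CO₂: 5.35 × ln(579/277) = 5.35 × ln(2.09025) = 5.35 × 0.73728 = 3.9444 W/m².
CH₄: 0.036 × (√1680 − √759) = 0.036 × (40.9878 − 27.5500) = 0.036 × 13.4378 = 0.4838 W/m².
HCFC-22: Δ = 196 − 1 = 195 ppt = 0.195 ppb; ΔF = 0.21 × 0.195 = 0.0410 W/m².
CFC-12: Δ = 376 − 0 = 376 ppt = 0.376 ppb; ΔF = 0.32 × 0.376 = 0.1203 W/m².
Total ΔF = 3.9444 + 0.4838 + 0.0410 + 0.1203 = 4.5895 W/m².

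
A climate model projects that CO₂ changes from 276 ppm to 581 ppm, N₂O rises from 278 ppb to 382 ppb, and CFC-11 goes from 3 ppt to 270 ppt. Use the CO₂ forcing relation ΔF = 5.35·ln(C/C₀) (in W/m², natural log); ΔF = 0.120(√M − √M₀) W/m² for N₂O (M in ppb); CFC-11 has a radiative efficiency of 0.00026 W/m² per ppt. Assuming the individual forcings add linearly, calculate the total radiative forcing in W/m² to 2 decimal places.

CO₂: 5.35 × ln(581/276) = 5.35 × ln(2.10507) = 5.35 × 0.74435 = 3.9823 W/m².
N₂O: 0.120 × (√382 − √278) = 0.120 × (19.5448 − 16.6733) = 0.120 × 2.8715 = 0.3446 W/m².
CFC-11: ΔF = 0.00026 × (270 − 3) = 0.00026 × 267 = 0.0694 W/m².
Total ΔF = 3.9823 + 0.3446 + 0.0694 = 4.3963 W/m².

ΔF = 4.40 W/m²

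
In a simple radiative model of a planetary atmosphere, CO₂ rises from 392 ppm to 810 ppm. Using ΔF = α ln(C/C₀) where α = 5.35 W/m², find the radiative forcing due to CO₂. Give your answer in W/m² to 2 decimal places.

ΔF = 3.88 W/m²

CO₂ absorption bands are partially saturated, so forcing scales with the logarithm of the concentration ratio.
CO₂: 5.35 × ln(810/392) = 5.35 × ln(2.06633) = 5.35 × 0.72577 = 3.8829 W/m².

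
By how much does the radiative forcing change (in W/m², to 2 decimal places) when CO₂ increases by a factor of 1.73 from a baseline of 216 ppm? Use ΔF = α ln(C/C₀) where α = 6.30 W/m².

ΔF = 3.45 W/m²

ΔF = 6.30 × ln(1.73) = 6.30 × 0.54812 = 3.4532 W/m².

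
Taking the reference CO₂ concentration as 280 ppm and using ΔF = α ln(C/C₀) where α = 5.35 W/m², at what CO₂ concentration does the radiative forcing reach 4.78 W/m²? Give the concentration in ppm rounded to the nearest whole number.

Set 5.35 ln(C/280) = 4.78, so ln(C/280) = 4.78/5.35 = 0.89346.
Then C/280 = e^0.89346 = 2.44357, giving C = 280 × 2.44357 = 684.20 ppm.

C ≈ 684 ppm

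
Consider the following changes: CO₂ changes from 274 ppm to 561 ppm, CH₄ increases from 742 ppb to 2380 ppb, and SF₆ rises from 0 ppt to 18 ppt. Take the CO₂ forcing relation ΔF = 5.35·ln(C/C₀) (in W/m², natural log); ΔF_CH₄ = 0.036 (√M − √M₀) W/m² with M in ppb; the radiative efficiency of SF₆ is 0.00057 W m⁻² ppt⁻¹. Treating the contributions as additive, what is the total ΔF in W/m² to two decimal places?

ΔF = 4.62 W/m²

CO₂: 5.35 × ln(561/274) = 5.35 × ln(2.04745) = 5.35 × 0.71660 = 3.8338 W/m².
CH₄: 0.036 × (√2380 − √742) = 0.036 × (48.7852 − 27.2397) = 0.036 × 21.5455 = 0.7756 W/m².
SF₆: ΔF = 0.00057 × (18 − 0) = 0.00057 × 18 = 0.0103 W/m².
Total ΔF = 3.8338 + 0.7756 + 0.0103 = 4.6197 W/m².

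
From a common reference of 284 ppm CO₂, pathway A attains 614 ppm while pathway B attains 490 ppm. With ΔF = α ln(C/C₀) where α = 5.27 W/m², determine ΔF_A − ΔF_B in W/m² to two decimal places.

ΔF_A − ΔF_B = 1.19 W/m²

ΔF_A = 5.27 ln(614/284) = 5.27 × 0.77102 = 4.0633 W/m².
ΔF_B = 5.27 ln(490/284) = 5.27 × 0.54543 = 2.8744 W/m².
Difference: 4.0633 − 2.8744 = 1.1889 W/m².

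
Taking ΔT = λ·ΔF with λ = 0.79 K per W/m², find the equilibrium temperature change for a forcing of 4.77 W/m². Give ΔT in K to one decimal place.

ΔT = 3.8 K

ΔT = λ ΔF = 0.79 × 4.77 = 3.7683 K.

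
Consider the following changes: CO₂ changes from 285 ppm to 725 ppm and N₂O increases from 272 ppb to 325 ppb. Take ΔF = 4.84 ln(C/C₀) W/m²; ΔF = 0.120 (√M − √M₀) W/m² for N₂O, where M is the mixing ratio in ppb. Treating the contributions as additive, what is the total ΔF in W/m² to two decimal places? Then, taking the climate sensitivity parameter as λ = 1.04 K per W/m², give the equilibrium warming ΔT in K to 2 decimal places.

ΔF = 4.70 W/m²; ΔT = 4.89 K

CO₂: 4.84 × ln(725/285) = 4.84 × ln(2.54386) = 4.84 × 0.93368 = 4.5190 W/m².
N₂O: 0.120 × (√325 − √272) = 0.120 × (18.0278 − 16.4924) = 0.120 × 1.5354 = 0.1842 W/m².
Total ΔF = 4.5190 + 0.1842 = 4.7032 W/m².
ΔT = λ ΔF = 1.04 × 4.70 = 4.8880 K.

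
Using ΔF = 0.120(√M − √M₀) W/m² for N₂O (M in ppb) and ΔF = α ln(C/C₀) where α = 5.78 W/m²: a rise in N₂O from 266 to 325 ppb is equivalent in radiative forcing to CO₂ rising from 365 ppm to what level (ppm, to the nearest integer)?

C ≈ 378 ppm

N₂O forcing: 0.120 × (√325 − √266) = 0.120 × (18.0278 − 16.3095) = 0.120 × 1.7183 = 0.20620 W/m².
Set 5.78 ln(C/365) = 0.20620: ln(C/365) = 0.20620/5.78 = 0.03567, so C = 365 × e^0.03567 = 365 × 1.03631 = 378.25 ppm.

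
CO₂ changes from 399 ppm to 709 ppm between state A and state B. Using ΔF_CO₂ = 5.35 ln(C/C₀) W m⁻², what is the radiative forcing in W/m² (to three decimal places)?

ΔF = 3.076 W/m²

CO₂: 5.35 × ln(709/399) = 5.35 × ln(1.77694) = 5.35 × 0.57489 = 3.0757 W/m².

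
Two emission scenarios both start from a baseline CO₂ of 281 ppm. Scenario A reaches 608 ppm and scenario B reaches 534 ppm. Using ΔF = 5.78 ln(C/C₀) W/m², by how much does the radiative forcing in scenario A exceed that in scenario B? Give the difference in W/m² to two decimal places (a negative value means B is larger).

ΔF_A − ΔF_B = 0.75 W/m²

ΔF_A = 5.78 ln(608/281) = 5.78 × 0.77182 = 4.4611 W/m².
ΔF_B = 5.78 ln(534/281) = 5.78 × 0.64204 = 3.7110 W/m².
Difference: 4.4611 − 3.7110 = 0.7501 W/m².
(Equivalently, ΔF_A − ΔF_B = 5.78 ln(608/534) = 5.78 × 0.12978 = 0.7501 W/m².)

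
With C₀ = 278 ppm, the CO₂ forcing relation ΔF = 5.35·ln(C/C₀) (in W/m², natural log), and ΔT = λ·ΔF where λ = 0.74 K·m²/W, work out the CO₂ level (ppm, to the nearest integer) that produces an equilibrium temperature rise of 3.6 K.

Required forcing: ΔF = ΔT/λ = 3.6/0.74 = 4.8649 W/m².
Then ln(C/278) = ΔF/5.35 = 4.8649/5.35 = 0.90933.
So C = 278 × e^0.90933 = 278 × 2.48266 = 690.18 ppm.

C ≈ 690 ppm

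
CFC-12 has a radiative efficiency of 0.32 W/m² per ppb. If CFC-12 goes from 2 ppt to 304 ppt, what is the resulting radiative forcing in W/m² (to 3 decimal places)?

ΔF = 0.097 W/m²

CFC-12: Δ = 304 − 2 = 302 ppt = 0.302 ppb; ΔF = 0.32 × 0.302 = 0.0966 W/m².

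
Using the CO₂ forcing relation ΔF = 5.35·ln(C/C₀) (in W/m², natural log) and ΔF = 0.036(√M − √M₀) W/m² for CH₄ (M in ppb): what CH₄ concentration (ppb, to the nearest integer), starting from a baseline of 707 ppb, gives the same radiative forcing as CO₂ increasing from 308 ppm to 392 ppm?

M ≈ 3897 ppb

CO₂ forcing: 5.35 × ln(392/308) = 5.35 × 0.241162 = 1.29022 W/m².
Set 0.036(√M − √707) = 1.29022: √M = 1.29022/0.036 + √707 = 35.8394 + 26.5895 = 62.4289.
M = (62.4289)² = 3897.37 ppb.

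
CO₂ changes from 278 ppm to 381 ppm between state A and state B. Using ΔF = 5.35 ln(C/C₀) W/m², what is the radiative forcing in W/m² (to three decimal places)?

CO₂ absorption bands are partially saturated, so forcing scales with the logarithm of the concentration ratio.
CO₂: 5.35 × ln(381/278) = 5.35 × ln(1.37050) = 5.35 × 0.31518 = 1.6862 W/m².

ΔF = 1.686 W/m²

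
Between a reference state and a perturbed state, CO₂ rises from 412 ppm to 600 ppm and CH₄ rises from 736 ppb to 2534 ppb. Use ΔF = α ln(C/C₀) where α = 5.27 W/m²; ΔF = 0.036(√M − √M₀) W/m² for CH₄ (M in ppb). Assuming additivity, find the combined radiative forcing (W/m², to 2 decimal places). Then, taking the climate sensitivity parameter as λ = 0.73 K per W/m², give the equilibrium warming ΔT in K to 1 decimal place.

CO₂: 5.27 × ln(600/412) = 5.27 × ln(1.45631) = 5.27 × 0.37591 = 1.9810 W/m².
CH₄: 0.036 × (√2534 − √736) = 0.036 × (50.3389 − 27.1293) = 0.036 × 23.2096 = 0.8355 W/m².
Total ΔF = 1.9810 + 0.8355 = 2.8165 W/m².
ΔT = λ ΔF = 0.73 × 2.82 = 2.0586 K.

ΔF = 2.82 W/m²; ΔT = 2.1 K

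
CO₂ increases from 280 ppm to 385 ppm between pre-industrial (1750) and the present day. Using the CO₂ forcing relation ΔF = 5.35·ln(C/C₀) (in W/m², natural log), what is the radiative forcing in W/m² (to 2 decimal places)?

ΔF = 1.70 W/m²

CO₂ absorption bands are partially saturated, so forcing scales with the logarithm of the concentration ratio.
CO₂: 5.35 × ln(385/280) = 5.35 × ln(1.37500) = 5.35 × 0.31845 = 1.7037 W/m².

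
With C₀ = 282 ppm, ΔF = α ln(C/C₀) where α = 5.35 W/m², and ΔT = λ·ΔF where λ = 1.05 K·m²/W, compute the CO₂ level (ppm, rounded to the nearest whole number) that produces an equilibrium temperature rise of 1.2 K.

Required forcing: ΔF = ΔT/λ = 1.2/1.05 = 1.1429 W/m².
Then ln(C/282) = ΔF/5.35 = 1.1429/5.35 = 0.21363.
So C = 282 × e^0.21363 = 282 × 1.23816 = 349.16 ppm.

C ≈ 349 ppm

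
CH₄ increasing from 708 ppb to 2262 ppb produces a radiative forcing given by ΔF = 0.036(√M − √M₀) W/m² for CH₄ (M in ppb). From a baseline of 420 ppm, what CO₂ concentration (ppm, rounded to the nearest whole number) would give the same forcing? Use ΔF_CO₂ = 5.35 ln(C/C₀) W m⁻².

CH₄ forcing: 0.036 × (√2262 − √708) = 0.036 × (47.5605 − 26.6083) = 0.036 × 20.9522 = 0.75428 W/m².
Set 5.35 ln(C/420) = 0.75428: ln(C/420) = 0.75428/5.35 = 0.14099, so C = 420 × e^0.14099 = 420 × 1.15141 = 483.59 ppm.

C ≈ 484 ppm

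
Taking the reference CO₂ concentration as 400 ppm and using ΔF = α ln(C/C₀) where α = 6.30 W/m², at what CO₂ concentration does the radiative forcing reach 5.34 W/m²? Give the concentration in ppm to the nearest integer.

Set 6.30 ln(C/400) = 5.34, so ln(C/400) = 5.34/6.30 = 0.84762.
Then C/400 = e^0.84762 = 2.33409, giving C = 400 × 2.33409 = 933.64 ppm.

C ≈ 934 ppm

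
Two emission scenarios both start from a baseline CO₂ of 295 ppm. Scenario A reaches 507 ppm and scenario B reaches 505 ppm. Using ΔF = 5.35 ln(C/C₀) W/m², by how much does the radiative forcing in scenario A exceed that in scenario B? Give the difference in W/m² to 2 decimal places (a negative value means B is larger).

ΔF_A = 5.35 ln(507/295) = 5.35 × 0.54154 = 2.8972 W/m².
ΔF_B = 5.35 ln(505/295) = 5.35 × 0.53758 = 2.8761 W/m².
Difference: 2.8972 − 2.8761 = 0.0211 W/m².
(Equivalently, ΔF_A − ΔF_B = 5.35 ln(507/505) = 5.35 × 0.00395 = 0.0211 W/m².)

ΔF_A − ΔF_B = 0.02 W/m²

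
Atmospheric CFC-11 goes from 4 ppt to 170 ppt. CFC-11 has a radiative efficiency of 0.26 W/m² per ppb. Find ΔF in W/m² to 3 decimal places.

CFC-11: Δ = 170 − 4 = 166 ppt = 0.166 ppb; ΔF = 0.26 × 0.166 = 0.0432 W/m².

ΔF = 0.043 W/m²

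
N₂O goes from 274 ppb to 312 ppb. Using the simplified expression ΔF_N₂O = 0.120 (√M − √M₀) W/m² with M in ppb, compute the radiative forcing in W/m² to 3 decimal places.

N₂O: 0.120 × (√312 − √274) = 0.120 × (17.6635 − 16.5529) = 0.120 × 1.1106 = 0.1333 W/m².

ΔF = 0.133 W/m²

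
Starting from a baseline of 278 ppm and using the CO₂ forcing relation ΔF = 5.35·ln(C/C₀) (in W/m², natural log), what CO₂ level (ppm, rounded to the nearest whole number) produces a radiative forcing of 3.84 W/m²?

C ≈ 570 ppm

Set 5.35 ln(C/278) = 3.84, so ln(C/278) = 3.84/5.35 = 0.71776.
Then C/278 = e^0.71776 = 2.04984, giving C = 278 × 2.04984 = 569.86 ppm.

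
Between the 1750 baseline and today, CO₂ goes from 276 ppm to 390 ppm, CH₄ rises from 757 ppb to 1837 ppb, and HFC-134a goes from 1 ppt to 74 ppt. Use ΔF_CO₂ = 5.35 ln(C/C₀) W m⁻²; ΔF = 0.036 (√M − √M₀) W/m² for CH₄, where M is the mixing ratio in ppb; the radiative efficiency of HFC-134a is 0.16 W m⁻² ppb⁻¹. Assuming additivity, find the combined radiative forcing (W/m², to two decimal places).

ΔF = 2.41 W/m²

CO₂: 5.35 × ln(390/276) = 5.35 × ln(1.41304) = 5.35 × 0.34574 = 1.8497 W/m².
CH₄: 0.036 × (√1837 − √757) = 0.036 × (42.8602 − 27.5136) = 0.036 × 15.3466 = 0.5525 W/m².
HFC-134a: Δ = 74 − 1 = 73 ppt = 0.073 ppb; ΔF = 0.16 × 0.073 = 0.0117 W/m².
Total ΔF = 1.8497 + 0.5525 + 0.0117 = 2.4139 W/m².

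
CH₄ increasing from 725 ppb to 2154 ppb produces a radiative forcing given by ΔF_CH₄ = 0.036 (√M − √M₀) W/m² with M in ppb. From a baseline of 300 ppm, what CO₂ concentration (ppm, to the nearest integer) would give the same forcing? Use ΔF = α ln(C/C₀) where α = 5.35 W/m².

C ≈ 342 ppm

CH₄ forcing: 0.036 × (√2154 − √725) = 0.036 × (46.4112 − 26.9258) = 0.036 × 19.4854 = 0.70147 W/m².
Set 5.35 ln(C/300) = 0.70147: ln(C/300) = 0.70147/5.35 = 0.13112, so C = 300 × e^0.13112 = 300 × 1.14010 = 342.03 ppm.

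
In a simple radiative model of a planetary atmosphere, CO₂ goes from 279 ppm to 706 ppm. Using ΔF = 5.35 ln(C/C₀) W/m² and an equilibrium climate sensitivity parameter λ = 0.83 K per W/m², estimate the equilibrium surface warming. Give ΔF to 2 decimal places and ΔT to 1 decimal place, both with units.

CO₂: 5.35 × ln(706/279) = 5.35 × ln(2.53047) = 5.35 × 0.92841 = 4.9670 W/m².
ΔT = λ ΔF = 0.83 × 4.97 = 4.1251 K.

ΔF = 4.97 W/m²; ΔT = 4.1 K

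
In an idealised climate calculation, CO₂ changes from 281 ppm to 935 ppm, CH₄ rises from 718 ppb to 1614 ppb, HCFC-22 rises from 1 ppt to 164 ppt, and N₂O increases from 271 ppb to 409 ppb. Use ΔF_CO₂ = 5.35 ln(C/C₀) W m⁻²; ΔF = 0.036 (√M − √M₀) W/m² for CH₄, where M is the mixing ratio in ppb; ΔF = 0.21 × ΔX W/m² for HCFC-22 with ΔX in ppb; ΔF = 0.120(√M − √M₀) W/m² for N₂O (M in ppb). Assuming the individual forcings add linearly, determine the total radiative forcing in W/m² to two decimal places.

CO₂: 5.35 × ln(935/281) = 5.35 × ln(3.32740) = 5.35 × 1.20219 = 6.4317 W/m².
CH₄: 0.036 × (√1614 − √718) = 0.036 × (40.1746 − 26.7955) = 0.036 × 13.3791 = 0.4816 W/m².
HCFC-22: Δ = 164 − 1 = 163 ppt = 0.163 ppb; ΔF = 0.21 × 0.163 = 0.0342 W/m².
N₂O: 0.120 × (√409 − √271) = 0.120 × (20.2237 − 16.4621) = 0.120 × 3.7616 = 0.4514 W/m².
Total ΔF = 6.4317 + 0.4816 + 0.0342 + 0.4514 = 7.3989 W/m².

ΔF = 7.40 W/m²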